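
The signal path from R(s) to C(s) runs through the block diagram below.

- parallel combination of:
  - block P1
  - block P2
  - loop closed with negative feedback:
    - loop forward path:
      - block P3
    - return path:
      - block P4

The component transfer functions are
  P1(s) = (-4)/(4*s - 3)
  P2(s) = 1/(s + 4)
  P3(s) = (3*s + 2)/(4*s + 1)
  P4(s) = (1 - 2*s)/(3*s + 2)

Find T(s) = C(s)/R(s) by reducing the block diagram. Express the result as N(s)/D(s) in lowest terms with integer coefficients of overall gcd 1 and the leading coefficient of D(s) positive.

First reduce the diagram to T(s).

[1] reduce the feedback loop with forward P3 and return P4 -> (3*s + 2)/(2*s + 2)
[2] reduce the parallel group P1, P2, [P3/(1+P3*P4)]; the result is T(s) itself (integer coefficients, no common factor, positive leading denominator coefficient)

Answer: (12*s^3 + 47*s^2 - 48*s - 62)/(8*s^3 + 34*s^2 + 2*s - 24)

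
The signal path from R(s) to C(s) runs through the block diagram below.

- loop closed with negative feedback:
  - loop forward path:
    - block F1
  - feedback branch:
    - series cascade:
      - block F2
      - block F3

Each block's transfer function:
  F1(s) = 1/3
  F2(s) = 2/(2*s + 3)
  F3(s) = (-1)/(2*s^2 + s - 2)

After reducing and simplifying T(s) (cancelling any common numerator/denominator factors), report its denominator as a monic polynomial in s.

The answer is s^3 + 2*s^2 - s/4 - 5/3.

Reasoning:
[1] series reduction of F2, F3, giving (-2)/(4*s^3 + 8*s^2 - s - 6)
[2] apply the feedback formula to F1, (F2*F3), giving (4*s^3 + 8*s^2 - s - 6)/(12*s^3 + 24*s^2 - 3*s - 20)
T(s) is the step-2 result (common factors already cancelled). Leading coefficient of the denominator: 12. Divide through by 12 for the monic polynomial.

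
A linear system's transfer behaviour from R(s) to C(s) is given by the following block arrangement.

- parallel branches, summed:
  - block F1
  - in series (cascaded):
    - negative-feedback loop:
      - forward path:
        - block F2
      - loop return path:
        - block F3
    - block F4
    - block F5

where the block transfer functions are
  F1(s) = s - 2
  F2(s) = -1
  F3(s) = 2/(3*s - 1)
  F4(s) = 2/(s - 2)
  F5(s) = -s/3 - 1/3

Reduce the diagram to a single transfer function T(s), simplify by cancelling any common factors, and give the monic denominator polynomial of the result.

Answer: s^2 - 3*s + 2

Working:
Step 1: feedback reduction of F2, F3: (1 - 3*s)/(3*s - 3)
Step 2: multiply [F2/(1+F2*F3)], F4, F5 (series): (6*s^2 + 4*s - 2)/(9*s^2 - 27*s + 18)
Step 3: combine F1, ([F2/(1+F2*F3)]*F4*F5) in parallel: (9*s^3 - 39*s^2 + 76*s - 38)/(9*s^2 - 27*s + 18)
T(s) is the step-3 result (common factors already cancelled). Leading coefficient of the denominator: 9. Divide through by 9 for the monic polynomial.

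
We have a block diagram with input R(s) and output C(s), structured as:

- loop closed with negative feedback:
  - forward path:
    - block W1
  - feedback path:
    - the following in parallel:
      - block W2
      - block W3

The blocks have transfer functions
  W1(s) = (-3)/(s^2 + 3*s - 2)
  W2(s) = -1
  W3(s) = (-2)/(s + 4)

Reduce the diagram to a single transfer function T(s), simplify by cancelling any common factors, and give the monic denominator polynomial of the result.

Step 1. parallel reduction of W2, W3 gives (-s - 6)/(s + 4)
Step 2. feedback reduction of W1, (W2+W3) gives (-3*s - 12)/(s^3 + 7*s^2 + 13*s + 10)
The result of step 2 is T(s) in lowest terms. Its denominator already has leading coefficient 1, so it is monic as it stands.

Therefore the answer is s^3 + 7*s^2 + 13*s + 10.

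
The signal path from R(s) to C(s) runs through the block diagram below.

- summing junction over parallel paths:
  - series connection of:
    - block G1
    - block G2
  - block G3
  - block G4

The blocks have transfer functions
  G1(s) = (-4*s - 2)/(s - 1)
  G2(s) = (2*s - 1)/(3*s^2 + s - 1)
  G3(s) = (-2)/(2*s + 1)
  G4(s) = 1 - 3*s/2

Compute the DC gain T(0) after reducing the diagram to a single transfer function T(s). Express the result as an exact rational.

Step 1. multiply G1, G2 (series), giving (2 - 8*s^2)/(3*s^3 - 2*s^2 - 2*s + 1)
Step 2. reduce the parallel group (G1*G2), G3, G4, giving (-18*s^5 + 15*s^4 - 28*s^3 - 20*s^2 + 13*s + 2)/(12*s^4 - 2*s^3 - 12*s^2 + 2)
Step 2 gives the overall T(s). Then T(0) = 2/2 = 1.

Final answer: 1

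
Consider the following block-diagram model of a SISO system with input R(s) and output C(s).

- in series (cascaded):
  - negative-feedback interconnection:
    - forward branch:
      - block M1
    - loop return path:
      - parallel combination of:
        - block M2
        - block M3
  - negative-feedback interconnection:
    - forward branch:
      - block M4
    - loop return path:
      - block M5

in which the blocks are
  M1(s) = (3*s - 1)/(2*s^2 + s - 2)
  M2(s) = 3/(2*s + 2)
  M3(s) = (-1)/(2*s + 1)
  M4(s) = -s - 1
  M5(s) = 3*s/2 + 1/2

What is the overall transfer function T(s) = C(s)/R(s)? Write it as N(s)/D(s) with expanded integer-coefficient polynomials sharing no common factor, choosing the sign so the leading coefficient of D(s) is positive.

The answer is (24*s^4 + 52*s^3 + 28*s^2 - 4*s - 4)/(24*s^6 + 80*s^5 + 98*s^4 + 7*s^3 - 73*s^2 - 9*s + 5).

Reasoning:
(1) parallel reduction of M2, M3: (4*s + 1)/(4*s^2 + 6*s + 2)
(2) collapse the loop (M1 forward, (M2+M3) return): (12*s^3 + 14*s^2 - 2)/(8*s^4 + 16*s^3 + 14*s^2 - 11*s - 5)
(3) apply the feedback formula to M4, M5: (2*s + 2)/(3*s^2 + 4*s - 1)
(4) reduce the series chain [M1/(1+M1*(M2+M3))], [M4/(1+M4*M5)] - this is the overall T(s), already in the required normalized form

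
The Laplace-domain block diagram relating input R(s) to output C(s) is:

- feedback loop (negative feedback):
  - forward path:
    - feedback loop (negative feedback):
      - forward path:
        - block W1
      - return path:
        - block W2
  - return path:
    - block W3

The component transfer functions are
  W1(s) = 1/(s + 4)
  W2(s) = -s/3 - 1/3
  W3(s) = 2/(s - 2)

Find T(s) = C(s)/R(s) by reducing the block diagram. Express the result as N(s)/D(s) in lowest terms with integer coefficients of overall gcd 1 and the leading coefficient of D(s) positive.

Reducing step by step:

(1) collapse the loop (W1 forward, W2 return) -> 3/(2*s + 11)
(2) reduce the feedback loop with forward [W1/(1+W1*W2)] and return W3, giving the overall T(s)

Answer: (3*s - 6)/(2*s^2 + 7*s - 16)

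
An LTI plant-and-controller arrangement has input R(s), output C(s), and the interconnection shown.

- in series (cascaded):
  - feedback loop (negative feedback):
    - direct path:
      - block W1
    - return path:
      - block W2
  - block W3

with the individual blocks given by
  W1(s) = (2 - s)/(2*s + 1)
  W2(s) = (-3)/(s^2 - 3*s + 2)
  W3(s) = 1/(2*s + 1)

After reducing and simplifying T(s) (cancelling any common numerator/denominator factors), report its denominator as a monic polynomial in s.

Step 1: reduce the feedback loop with forward W1 and return W2: (-s^2 + 3*s - 2)/(2*s^2 - s + 2)
Step 2: reduce the series chain [W1/(1+W1*W2)], W3: (-s^2 + 3*s - 2)/(4*s^3 + 3*s + 2)
No further cancellation is possible in the step-2 result, so that is T(s). Its denominator becomes monic after dividing by the leading coefficient 4.

Therefore the answer is s^3 + 3*s/4 + 1/2.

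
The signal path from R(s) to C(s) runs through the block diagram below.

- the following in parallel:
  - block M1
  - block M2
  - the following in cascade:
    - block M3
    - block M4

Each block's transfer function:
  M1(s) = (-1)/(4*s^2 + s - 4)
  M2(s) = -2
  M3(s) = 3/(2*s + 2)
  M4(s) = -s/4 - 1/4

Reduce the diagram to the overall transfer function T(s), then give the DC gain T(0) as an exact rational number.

First reduce the diagram to T(s).

(1) multiply M3, M4 (series) gives (-3)/8
(2) combine M1, M2, (M3*M4) in parallel gives (-76*s^2 - 19*s + 68)/(32*s^2 + 8*s - 32)
DC gain: substitute s = 0 into T(s) from step 2: T(0) = 68/(-32) = -17/8.

Answer: -17/8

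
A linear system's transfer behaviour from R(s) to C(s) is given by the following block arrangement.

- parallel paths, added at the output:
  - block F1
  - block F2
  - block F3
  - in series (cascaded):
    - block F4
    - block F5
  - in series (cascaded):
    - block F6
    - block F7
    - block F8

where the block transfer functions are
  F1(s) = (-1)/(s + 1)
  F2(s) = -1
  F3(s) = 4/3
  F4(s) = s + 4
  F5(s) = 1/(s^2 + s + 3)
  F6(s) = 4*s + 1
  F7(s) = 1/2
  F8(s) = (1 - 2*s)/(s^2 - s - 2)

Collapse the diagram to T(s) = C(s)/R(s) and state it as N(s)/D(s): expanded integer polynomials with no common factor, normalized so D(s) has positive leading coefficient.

1. series reduction of F4, F5 = (s + 4)/(s^2 + s + 3)
2. cascade F6, F7, F8 = (-8*s^2 + 2*s + 1)/(2*s^2 - 2*s - 4)
3. reduce the parallel group F1, F2, F3, (F4*F5), (F6*F7*F8), which is the overall transfer function T(s) = C(s)/R(s) in lowest terms

Therefore the answer is (-22*s^4 - 18*s^3 - 39*s^2 - 31*s - 15)/(6*s^4 - 30*s - 36).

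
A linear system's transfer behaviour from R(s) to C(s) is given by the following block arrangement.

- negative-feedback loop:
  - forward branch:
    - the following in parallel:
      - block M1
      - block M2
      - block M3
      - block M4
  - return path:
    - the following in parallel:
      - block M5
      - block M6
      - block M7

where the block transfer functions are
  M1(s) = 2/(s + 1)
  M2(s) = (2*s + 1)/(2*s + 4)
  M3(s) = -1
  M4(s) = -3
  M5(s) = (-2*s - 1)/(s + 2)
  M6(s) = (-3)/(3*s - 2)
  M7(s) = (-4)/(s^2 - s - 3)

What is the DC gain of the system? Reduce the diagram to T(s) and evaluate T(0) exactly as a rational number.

(1) add M1, M2, M3, M4 (parallel), giving (-6*s^2 - 17*s - 7)/(2*s^2 + 6*s + 4)
(2) sum the parallel branches M5, M6, M7, giving (-6*s^4 + 4*s^3 + 4*s^2 - 6*s + 28)/(3*s^4 + s^3 - 17*s^2 - 8*s + 12)
(3) reduce the feedback loop with forward (M1+M2+M3+M4) and return (M5+M6+M7), giving (-18*s^6 - 57*s^5 + 64*s^4 + 330*s^3 + 183*s^2 - 148*s - 84)/(42*s^6 + 98*s^5 - 66*s^4 - 174*s^3 - 186*s^2 - 394*s - 148)
That last expression is T(s); at s = 0 only the constant terms survive, so T(0) = -84/(-148) = 21/37.

Answer: 21/37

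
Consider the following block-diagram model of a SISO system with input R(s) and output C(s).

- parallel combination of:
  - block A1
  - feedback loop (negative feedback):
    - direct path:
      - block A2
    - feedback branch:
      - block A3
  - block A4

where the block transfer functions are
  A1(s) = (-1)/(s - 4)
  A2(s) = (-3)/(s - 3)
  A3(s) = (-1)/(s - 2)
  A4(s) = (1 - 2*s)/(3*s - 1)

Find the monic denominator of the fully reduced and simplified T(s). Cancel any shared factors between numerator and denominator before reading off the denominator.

Answer: s^4 - 28*s^3/3 + 32*s^2 - 137*s/3 + 12

Working:
Step 1 - feedback reduction of A2, A3 -> (6 - 3*s)/(s^2 - 5*s + 9)
Step 2 - parallel reduction of A1, [A2/(1+A2*A3)], A4 -> (-2*s^4 + 7*s^3 + 6*s^2 - 21*s - 3)/(3*s^4 - 28*s^3 + 96*s^2 - 137*s + 36)
Step 2 gives the fully reduced T(s), with no common factor left to cancel. The denominator's leading coefficient is 3, so divide each of its coefficients by 3 to get the monic form.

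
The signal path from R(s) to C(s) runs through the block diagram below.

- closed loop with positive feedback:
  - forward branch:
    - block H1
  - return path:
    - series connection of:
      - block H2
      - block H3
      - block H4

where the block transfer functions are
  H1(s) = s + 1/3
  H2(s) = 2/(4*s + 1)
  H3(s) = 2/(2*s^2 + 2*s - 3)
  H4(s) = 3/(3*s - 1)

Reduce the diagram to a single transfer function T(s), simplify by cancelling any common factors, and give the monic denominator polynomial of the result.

1. combine H2, H3, H4 in series: 12/(24*s^4 + 22*s^3 - 40*s^2 + s + 3)
2. collapse the loop (H1 forward, (H2*H3*H4) return): (72*s^5 + 90*s^4 - 98*s^3 - 37*s^2 + 10*s + 3)/(72*s^4 + 66*s^3 - 120*s^2 - 33*s - 3)
Step 2 gives the fully reduced T(s), with no common factor left to cancel. The denominator's leading coefficient is 72, so divide each of its coefficients by 72 to get the monic form.

Final answer: s^4 + 11*s^3/12 - 5*s^2/3 - 11*s/24 - 1/24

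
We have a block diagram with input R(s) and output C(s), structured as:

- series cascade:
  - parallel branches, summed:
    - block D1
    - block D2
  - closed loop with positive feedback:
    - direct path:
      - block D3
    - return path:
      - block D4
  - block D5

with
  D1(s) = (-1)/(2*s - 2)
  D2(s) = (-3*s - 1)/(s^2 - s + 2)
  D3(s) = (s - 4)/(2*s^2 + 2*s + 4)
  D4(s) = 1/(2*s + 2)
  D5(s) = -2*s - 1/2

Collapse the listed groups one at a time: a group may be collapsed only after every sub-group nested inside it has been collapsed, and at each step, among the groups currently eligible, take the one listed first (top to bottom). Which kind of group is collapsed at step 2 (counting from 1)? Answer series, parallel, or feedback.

The answer is feedback.

Reasoning:
(1) add D1, D2 (parallel)
(2) collapse the loop (D3 forward, D4 return)
(3) series reduction of (D1+D2), [D3/(1-D3*D4)], D5
The group at step 2 is a feedback group.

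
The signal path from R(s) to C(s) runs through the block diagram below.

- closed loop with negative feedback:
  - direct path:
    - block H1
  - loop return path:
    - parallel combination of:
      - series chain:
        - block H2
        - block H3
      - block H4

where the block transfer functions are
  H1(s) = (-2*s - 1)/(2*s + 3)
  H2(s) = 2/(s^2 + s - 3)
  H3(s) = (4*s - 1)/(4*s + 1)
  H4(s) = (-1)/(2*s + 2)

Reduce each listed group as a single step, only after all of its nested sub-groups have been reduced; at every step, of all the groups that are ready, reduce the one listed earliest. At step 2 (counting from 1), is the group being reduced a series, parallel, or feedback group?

Step 1 - cascade H2, H3
Step 2 - add (H2*H3), H4 (parallel)
Step 3 - reduce the feedback loop with forward H1 and return ((H2*H3)+H4)
So the answer for step 2 is parallel.

Final answer: parallel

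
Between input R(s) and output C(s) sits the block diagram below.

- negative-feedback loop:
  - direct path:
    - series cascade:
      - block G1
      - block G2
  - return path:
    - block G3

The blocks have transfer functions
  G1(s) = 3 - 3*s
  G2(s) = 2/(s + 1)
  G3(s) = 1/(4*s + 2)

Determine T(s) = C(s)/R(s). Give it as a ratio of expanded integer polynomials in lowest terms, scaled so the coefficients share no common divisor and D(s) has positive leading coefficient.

Answer: (-6*s^2 + 3*s + 3)/(s^2 + 2)

Working:
Step 1 - cascade G1, G2 -> (6 - 6*s)/(s + 1)
Step 2 - reduce the feedback loop with forward (G1*G2) and return G3, which is the overall transfer function T(s) = C(s)/R(s) in lowest terms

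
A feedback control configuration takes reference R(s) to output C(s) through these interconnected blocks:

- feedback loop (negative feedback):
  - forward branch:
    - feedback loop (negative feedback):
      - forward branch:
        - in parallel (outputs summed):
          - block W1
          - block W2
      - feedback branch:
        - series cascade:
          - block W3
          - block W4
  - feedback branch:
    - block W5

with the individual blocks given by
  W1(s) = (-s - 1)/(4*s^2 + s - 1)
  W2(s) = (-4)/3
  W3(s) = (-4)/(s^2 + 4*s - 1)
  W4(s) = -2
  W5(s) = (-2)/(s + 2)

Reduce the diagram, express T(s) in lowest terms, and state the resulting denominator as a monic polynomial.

1. parallel reduction of W1, W2, giving (-16*s^2 - 7*s + 1)/(12*s^2 + 3*s - 3)
2. multiply W3, W4 (series), giving 8/(s^2 + 4*s - 1)
3. collapse the loop ((W1+W2) forward, (W3*W4) return), giving (-16*s^4 - 71*s^3 - 11*s^2 + 11*s - 1)/(12*s^4 + 51*s^3 - 131*s^2 - 71*s + 11)
4. reduce the feedback loop with forward [(W1+W2)/(1+(W1+W2)*(W3*W4))] and return W5, giving (-16*s^5 - 103*s^4 - 153*s^3 - 11*s^2 + 21*s - 2)/(12*s^5 + 107*s^4 + 113*s^3 - 311*s^2 - 153*s + 24)
No further cancellation is possible in the step-4 result, so that is T(s). Its denominator becomes monic after dividing by the leading coefficient 12.

Final answer: s^5 + 107*s^4/12 + 113*s^3/12 - 311*s^2/12 - 51*s/4 + 2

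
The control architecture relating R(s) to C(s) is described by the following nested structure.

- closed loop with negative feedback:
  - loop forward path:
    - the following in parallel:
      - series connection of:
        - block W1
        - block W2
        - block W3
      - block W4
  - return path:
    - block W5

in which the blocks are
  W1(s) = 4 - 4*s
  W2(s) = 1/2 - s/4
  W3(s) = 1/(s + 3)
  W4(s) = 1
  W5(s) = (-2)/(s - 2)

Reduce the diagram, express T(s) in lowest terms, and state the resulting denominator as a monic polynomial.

1. combine W1, W2, W3 in series = (s^2 - 3*s + 2)/(s + 3)
2. reduce the parallel group (W1*W2*W3), W4 = (s^2 - 2*s + 5)/(s + 3)
3. close the feedback loop around ((W1*W2*W3)+W4), W5 = (-s^3 + 4*s^2 - 9*s + 10)/(s^2 - 5*s + 16)
T(s) is the step-3 result (common factors already cancelled). Leading coefficient of the denominator: 1, so no rescaling is needed.

Therefore the answer is s^2 - 5*s + 16.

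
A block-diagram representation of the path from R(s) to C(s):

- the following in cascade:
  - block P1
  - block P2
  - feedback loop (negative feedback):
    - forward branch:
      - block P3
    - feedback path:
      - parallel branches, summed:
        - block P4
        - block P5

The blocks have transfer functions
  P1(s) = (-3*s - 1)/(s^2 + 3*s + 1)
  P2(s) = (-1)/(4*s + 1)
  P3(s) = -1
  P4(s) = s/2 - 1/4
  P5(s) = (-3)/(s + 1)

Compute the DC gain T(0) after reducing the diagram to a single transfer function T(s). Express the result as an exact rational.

[1] parallel reduction of P4, P5 gives (2*s^2 + s - 13)/(4*s + 4)
[2] close the feedback loop around P3, (P4+P5) gives (4*s + 4)/(2*s^2 - 3*s - 17)
[3] combine P1, P2, [P3/(1+P3*(P4+P5))] in series gives (12*s^2 + 16*s + 4)/(8*s^5 + 14*s^4 - 93*s^3 - 240*s^2 - 122*s - 17)
The step-3 result is T(s). Setting s = 0: T(0) = 4/(-17) = -4/17.

Hence the answer: -4/17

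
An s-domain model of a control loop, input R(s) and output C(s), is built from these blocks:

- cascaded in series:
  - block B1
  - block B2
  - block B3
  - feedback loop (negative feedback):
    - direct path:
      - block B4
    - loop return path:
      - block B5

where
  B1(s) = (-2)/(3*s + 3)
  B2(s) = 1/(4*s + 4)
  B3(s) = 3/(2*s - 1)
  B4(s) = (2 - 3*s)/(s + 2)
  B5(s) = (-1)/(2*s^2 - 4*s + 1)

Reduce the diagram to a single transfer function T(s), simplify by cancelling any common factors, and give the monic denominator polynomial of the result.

Step 1. close the feedback loop around B4, B5 gives (-6*s^3 + 16*s^2 - 11*s + 2)/(2*s^3 - 4*s)
Step 2. combine B1, B2, B3, [B4/(1+B4*B5)] in series gives (6*s^3 - 16*s^2 + 11*s - 2)/(8*s^6 + 12*s^5 - 16*s^4 - 28*s^3 + 8*s)
No further cancellation is possible in the step-2 result, so that is T(s). Its denominator becomes monic after dividing by the leading coefficient 8.

Final answer: s^6 + 3*s^5/2 - 2*s^4 - 7*s^3/2 + s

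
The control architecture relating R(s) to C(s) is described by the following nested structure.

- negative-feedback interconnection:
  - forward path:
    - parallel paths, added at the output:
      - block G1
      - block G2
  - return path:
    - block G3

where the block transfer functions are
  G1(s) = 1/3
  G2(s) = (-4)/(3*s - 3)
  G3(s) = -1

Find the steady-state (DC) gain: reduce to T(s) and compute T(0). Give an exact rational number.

The answer is -5/2.

Reasoning:
Step 1 - combine G1, G2 in parallel; result (s - 5)/(3*s - 3)
Step 2 - close the feedback loop around (G1+G2), G3; result (s - 5)/(2*s + 2)
Step 2 gives the overall T(s). Then T(0) = -5/2.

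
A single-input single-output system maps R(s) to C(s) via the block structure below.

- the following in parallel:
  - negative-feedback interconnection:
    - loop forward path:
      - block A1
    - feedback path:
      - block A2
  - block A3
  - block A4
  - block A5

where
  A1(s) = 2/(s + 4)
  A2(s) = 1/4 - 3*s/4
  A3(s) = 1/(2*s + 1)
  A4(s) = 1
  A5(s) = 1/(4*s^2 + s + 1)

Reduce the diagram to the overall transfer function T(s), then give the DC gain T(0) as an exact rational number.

1. feedback reduction of A1, A2 gives (-4)/(s - 9)
2. combine [A1/(1+A1*A2)], A3, A4, A5 in parallel gives (8*s^4 - 94*s^3 - 108*s^2 - 63*s - 31)/(8*s^4 - 66*s^3 - 51*s^2 - 26*s - 9)
Step 2 gives the overall T(s). Then T(0) = -31/(-9) = 31/9.

Therefore the answer is 31/9.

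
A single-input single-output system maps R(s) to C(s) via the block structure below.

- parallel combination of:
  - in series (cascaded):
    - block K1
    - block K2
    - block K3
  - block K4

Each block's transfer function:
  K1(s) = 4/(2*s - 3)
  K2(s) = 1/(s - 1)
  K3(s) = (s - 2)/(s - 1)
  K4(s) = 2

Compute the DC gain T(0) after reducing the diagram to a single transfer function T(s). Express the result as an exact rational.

Answer: 14/3

Working:
[1] series reduction of K1, K2, K3 gives (4*s - 8)/(2*s^3 - 7*s^2 + 8*s - 3)
[2] parallel reduction of (K1*K2*K3), K4 gives (4*s^3 - 14*s^2 + 20*s - 14)/(2*s^3 - 7*s^2 + 8*s - 3)
DC gain: substitute s = 0 into T(s) from step 2: T(0) = -14/(-3) = 14/3.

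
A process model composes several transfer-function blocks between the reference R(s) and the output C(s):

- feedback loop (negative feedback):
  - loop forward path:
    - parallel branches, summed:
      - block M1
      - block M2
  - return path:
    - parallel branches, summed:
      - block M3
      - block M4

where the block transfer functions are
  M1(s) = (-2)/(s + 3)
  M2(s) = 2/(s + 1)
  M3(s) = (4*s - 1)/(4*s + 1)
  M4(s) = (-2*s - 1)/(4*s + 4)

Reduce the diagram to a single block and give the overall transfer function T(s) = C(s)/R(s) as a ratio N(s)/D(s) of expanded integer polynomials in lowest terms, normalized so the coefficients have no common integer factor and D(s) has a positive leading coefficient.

Step 1: parallel reduction of M1, M2 gives 4/(s^2 + 4*s + 3)
Step 2: reduce the parallel group M3, M4 gives (8*s^2 + 6*s - 5)/(16*s^2 + 20*s + 4)
Step 3: close the feedback loop around (M1+M2), (M3+M4), which is the overall transfer function T(s) = C(s)/R(s) in lowest terms

Therefore the answer is (16*s^2 + 20*s + 4)/(4*s^4 + 21*s^3 + 41*s^2 + 25*s - 2).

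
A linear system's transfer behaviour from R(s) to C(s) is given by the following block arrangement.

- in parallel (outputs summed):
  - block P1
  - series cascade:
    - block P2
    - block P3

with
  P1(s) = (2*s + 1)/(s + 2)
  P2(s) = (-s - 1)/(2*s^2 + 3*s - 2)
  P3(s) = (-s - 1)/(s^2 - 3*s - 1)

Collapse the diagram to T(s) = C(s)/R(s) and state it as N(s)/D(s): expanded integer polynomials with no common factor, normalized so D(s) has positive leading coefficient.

First reduce the diagram to T(s).

Step 1: series reduction of P2, P3; result (s^2 + 2*s + 1)/(2*s^4 - 3*s^3 - 13*s^2 + 3*s + 2)
Step 2: combine P1, (P2*P3) in parallel, which is the overall transfer function T(s) = C(s)/R(s) in lowest terms

Answer: (4*s^4 - 12*s^3 - 4*s^2 + 5*s + 2)/(2*s^4 - 3*s^3 - 13*s^2 + 3*s + 2)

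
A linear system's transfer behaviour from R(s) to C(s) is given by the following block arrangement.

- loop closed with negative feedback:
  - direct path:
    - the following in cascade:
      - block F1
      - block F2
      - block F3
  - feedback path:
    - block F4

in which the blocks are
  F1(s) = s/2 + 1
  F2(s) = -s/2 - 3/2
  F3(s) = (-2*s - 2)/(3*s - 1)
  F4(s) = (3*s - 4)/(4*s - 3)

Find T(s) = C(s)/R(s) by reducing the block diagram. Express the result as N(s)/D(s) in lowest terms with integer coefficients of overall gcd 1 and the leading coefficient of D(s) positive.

1. reduce the series chain F1, F2, F3: (s^3 + 6*s^2 + 11*s + 6)/(6*s - 2)
2. close the feedback loop around (F1*F2*F3), F4, which is the overall transfer function T(s) = C(s)/R(s) in lowest terms

Answer: (4*s^4 + 21*s^3 + 26*s^2 - 9*s - 18)/(3*s^4 + 14*s^3 + 33*s^2 - 52*s - 18)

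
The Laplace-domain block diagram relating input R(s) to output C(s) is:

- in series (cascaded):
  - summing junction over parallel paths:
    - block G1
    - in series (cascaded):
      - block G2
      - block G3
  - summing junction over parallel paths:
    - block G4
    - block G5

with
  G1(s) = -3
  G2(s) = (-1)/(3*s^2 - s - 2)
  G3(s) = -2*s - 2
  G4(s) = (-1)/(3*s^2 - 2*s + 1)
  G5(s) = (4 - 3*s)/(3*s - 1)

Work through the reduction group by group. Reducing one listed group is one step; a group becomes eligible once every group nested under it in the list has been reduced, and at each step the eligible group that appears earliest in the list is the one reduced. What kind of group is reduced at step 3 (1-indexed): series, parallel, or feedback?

(1) reduce the series chain G2, G3
(2) add G1, (G2*G3) (parallel)
(3) sum the parallel branches G4, G5
(4) combine (G1+(G2*G3)), (G4+G5) in series
So the answer for step 3 is parallel.

Hence the answer: parallel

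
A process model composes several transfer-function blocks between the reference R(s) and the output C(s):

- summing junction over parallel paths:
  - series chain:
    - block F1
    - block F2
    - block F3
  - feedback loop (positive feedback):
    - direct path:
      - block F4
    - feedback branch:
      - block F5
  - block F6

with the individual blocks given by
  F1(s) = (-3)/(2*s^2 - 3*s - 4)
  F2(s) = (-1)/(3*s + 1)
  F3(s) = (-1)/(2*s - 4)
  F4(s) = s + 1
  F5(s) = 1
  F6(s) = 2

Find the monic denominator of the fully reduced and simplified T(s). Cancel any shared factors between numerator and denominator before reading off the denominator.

First reduce the diagram to T(s).

1. series reduction of F1, F2, F3; result (-3)/(12*s^4 - 38*s^3 - 2*s^2 + 52*s + 16)
2. reduce the feedback loop with forward F4 and return F5; result (-s - 1)/s
3. add (F1*F2*F3), [F4/(1-F4*F5)], F6 (parallel); result (12*s^5 - 50*s^4 + 36*s^3 + 54*s^2 - 39*s - 16)/(12*s^5 - 38*s^4 - 2*s^3 + 52*s^2 + 16*s)
The result of step 3 is T(s) in lowest terms. Its denominator has leading coefficient 12; dividing the denominator through by 12 makes it monic.

Answer: s^5 - 19*s^4/6 - s^3/6 + 13*s^2/3 + 4*s/3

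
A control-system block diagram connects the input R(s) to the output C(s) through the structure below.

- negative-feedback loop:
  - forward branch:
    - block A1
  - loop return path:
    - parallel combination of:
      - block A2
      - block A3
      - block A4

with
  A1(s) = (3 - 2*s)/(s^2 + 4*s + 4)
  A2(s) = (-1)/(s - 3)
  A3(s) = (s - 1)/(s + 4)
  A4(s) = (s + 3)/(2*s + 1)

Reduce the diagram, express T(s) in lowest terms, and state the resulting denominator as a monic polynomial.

1. parallel reduction of A2, A3, A4 -> (3*s^3 - 5*s^2 - 16*s - 37)/(2*s^3 + 3*s^2 - 23*s - 12)
2. apply the feedback formula to A1, (A2+A3+A4) -> (-4*s^4 + 55*s^2 - 45*s - 36)/(2*s^5 + 5*s^4 + 16*s^3 - 75*s^2 - 114*s - 159)
No further cancellation is possible in the step-2 result, so that is T(s). Its denominator becomes monic after dividing by the leading coefficient 2.

Hence the answer: s^5 + 5*s^4/2 + 8*s^3 - 75*s^2/2 - 57*s - 159/2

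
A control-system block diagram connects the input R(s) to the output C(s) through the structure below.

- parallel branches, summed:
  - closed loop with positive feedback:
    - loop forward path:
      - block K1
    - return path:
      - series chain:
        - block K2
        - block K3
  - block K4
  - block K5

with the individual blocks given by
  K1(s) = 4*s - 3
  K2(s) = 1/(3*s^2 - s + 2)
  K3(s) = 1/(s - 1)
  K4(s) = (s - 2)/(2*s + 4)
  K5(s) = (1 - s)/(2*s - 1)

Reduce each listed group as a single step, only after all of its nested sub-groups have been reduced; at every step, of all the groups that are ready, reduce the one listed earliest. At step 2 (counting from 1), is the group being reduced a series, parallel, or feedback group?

Reducing step by step:

[1] reduce the series chain K2, K3
[2] reduce the feedback loop with forward K1 and return (K2*K3)
[3] add [K1/(1-K1*(K2*K3))], K4, K5 (parallel)
At step 2 the group reduced is feedback.

Answer: feedback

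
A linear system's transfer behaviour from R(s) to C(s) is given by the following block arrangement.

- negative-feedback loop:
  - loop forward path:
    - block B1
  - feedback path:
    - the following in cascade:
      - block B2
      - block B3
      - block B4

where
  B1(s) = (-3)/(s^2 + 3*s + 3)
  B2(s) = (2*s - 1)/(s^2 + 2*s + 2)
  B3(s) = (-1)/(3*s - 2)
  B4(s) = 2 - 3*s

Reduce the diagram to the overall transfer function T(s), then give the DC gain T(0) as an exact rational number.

Step 1: combine B2, B3, B4 in series; result (2*s - 1)/(s^2 + 2*s + 2)
Step 2: reduce the feedback loop with forward B1 and return (B2*B3*B4); result (-3*s^2 - 6*s - 6)/(s^4 + 5*s^3 + 11*s^2 + 6*s + 9)
The step-2 result is T(s). Setting s = 0: T(0) = -6/9 = -2/3.

Answer: -2/3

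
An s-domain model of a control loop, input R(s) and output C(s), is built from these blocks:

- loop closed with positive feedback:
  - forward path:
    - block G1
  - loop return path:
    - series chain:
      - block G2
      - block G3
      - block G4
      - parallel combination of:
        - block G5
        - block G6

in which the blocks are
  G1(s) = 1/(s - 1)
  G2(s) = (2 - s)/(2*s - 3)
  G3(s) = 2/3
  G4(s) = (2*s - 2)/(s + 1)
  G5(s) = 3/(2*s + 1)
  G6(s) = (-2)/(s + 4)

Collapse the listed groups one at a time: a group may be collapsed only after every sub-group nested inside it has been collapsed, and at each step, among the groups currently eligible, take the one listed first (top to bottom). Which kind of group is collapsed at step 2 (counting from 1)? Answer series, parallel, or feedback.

Step 1: parallel reduction of G5, G6
Step 2: multiply G2, G3, G4, (G5+G6) (series)
Step 3: close the feedback loop around G1, (G2*G3*G4*(G5+G6))
Step 2: series.

Hence the answer: series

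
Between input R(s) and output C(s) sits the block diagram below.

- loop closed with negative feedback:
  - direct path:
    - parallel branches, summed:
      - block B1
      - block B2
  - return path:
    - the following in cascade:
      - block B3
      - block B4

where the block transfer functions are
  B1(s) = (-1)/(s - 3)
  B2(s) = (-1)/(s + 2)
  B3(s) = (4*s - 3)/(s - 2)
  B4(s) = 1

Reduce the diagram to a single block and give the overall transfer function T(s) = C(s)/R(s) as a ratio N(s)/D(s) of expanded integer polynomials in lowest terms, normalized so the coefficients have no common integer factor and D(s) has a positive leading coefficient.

Step 1. add B1, B2 (parallel); result (1 - 2*s)/(s^2 - s - 6)
Step 2. reduce the series chain B3, B4; result (4*s - 3)/(s - 2)
Step 3. collapse the loop ((B1+B2) forward, (B3*B4) return) - this is the overall T(s), already in the required normalized form

Final answer: (-2*s^2 + 5*s - 2)/(s^3 - 11*s^2 + 6*s + 9)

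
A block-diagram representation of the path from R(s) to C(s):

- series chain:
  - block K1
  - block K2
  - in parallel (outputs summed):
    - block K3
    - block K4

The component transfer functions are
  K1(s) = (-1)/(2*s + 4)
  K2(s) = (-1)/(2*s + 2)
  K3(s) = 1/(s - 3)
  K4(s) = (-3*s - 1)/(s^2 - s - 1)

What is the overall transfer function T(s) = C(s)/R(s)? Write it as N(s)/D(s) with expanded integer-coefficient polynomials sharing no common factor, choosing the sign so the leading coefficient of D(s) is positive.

The answer is (-2*s^2 + 7*s + 2)/(4*s^5 - 4*s^4 - 32*s^3 + 4*s^2 + 52*s + 24).

Reasoning:
1. reduce the parallel group K3, K4 = (-2*s^2 + 7*s + 2)/(s^3 - 4*s^2 + 2*s + 3)
2. reduce the series chain K1, K2, (K3+K4); the result is T(s) itself (integer coefficients, no common factor, positive leading denominator coefficient)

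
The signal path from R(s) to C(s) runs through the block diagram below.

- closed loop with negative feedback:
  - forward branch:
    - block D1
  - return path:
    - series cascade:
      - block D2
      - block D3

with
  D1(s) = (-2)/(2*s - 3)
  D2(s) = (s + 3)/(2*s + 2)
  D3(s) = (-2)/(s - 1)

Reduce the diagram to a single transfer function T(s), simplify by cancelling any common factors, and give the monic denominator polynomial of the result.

Step 1: series reduction of D2, D3; result (-s - 3)/(s^2 - 1)
Step 2: reduce the feedback loop with forward D1 and return (D2*D3); result (2 - 2*s^2)/(2*s^3 - 3*s^2 + 9)
No further cancellation is possible in the step-2 result, so that is T(s). Its denominator becomes monic after dividing by the leading coefficient 2.

Hence the answer: s^3 - 3*s^2/2 + 9/2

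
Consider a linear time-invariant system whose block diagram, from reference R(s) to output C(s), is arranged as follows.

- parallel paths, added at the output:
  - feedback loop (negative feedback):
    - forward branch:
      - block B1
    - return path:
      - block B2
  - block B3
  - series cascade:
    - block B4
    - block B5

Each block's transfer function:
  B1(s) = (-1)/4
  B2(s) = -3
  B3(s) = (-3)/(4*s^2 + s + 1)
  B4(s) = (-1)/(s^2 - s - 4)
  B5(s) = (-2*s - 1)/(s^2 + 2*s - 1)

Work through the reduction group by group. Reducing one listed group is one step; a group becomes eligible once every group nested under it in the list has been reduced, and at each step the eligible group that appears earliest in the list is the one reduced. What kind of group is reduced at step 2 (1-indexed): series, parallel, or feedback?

Step 1: reduce the feedback loop with forward B1 and return B2
Step 2: combine B4, B5 in series
Step 3: combine [B1/(1+B1*B2)], B3, (B4*B5) in parallel
At step 2 the group reduced is series.

Therefore the answer is series.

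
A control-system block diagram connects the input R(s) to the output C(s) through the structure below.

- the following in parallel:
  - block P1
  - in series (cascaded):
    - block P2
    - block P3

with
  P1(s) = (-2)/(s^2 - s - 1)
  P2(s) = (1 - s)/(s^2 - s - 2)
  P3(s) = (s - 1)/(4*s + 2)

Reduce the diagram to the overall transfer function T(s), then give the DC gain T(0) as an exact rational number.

First reduce the diagram to T(s).

(1) series reduction of P2, P3; result (-s^2 + 2*s - 1)/(4*s^3 - 2*s^2 - 10*s - 4)
(2) parallel reduction of P1, (P2*P3); result (-s^4 - 5*s^3 + 2*s^2 + 19*s + 9)/(4*s^5 - 6*s^4 - 12*s^3 + 8*s^2 + 14*s + 4)
DC gain: substitute s = 0 into T(s) from step 2: T(0) = 9/4.

Answer: 9/4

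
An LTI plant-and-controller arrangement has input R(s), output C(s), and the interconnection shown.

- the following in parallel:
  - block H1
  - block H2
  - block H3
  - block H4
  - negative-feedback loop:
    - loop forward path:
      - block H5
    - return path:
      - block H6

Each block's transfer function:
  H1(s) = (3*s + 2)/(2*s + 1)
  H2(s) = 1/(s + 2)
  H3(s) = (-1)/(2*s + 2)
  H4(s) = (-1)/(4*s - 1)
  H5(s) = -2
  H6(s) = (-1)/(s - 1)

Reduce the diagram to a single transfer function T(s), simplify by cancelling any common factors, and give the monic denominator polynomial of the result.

Step 1. feedback reduction of H5, H6; result (2 - 2*s)/(s + 1)
Step 2. sum the parallel branches H1, H2, H3, H4, [H5/(1+H5*H6)]; result (-8*s^4 + 46*s^3 + 122*s^2 + 13*s - 20)/(16*s^4 + 52*s^3 + 42*s^2 + 2*s - 4)
T(s) is the step-2 result (common factors already cancelled). Leading coefficient of the denominator: 16. Divide through by 16 for the monic polynomial.

Hence the answer: s^4 + 13*s^3/4 + 21*s^2/8 + s/8 - 1/4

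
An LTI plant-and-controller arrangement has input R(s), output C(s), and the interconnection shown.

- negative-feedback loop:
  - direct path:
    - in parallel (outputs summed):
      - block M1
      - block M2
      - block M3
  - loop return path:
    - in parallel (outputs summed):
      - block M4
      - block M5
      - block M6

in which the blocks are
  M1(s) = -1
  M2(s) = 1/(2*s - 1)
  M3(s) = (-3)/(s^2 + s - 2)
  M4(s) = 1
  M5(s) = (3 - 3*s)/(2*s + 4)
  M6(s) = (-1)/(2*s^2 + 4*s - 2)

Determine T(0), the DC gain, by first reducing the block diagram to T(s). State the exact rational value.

Answer: 4

Working:
Step 1: add M1, M2, M3 (parallel) gives (-2*s^3 - 1)/(2*s^3 + s^2 - 5*s + 2)
Step 2: parallel reduction of M4, M5, M6 gives (-s^3 + 5*s^2 + 14*s - 9)/(2*s^3 + 8*s^2 + 6*s - 4)
Step 3: collapse the loop ((M1+M2+M3) forward, (M4+M5+M6) return) gives (-4*s^6 - 16*s^5 - 12*s^4 + 6*s^3 - 8*s^2 - 6*s + 4)/(6*s^6 + 8*s^5 - 18*s^4 - 19*s^3 - 23*s^2 + 18*s + 1)
That last expression is T(s); at s = 0 only the constant terms survive, so T(0) = 4/1 = 4.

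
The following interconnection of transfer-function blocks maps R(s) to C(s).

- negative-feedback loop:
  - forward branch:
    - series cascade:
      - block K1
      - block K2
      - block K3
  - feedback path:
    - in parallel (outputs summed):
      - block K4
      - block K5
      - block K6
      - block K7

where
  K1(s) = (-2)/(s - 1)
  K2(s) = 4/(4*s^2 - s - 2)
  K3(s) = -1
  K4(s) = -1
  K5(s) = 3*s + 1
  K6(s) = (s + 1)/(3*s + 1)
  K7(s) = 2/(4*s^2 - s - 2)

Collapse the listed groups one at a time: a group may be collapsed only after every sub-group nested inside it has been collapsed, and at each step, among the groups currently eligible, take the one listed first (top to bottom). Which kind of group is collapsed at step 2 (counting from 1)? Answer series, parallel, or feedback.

(1) series reduction of K1, K2, K3
(2) reduce the parallel group K4, K5, K6, K7
(3) close the feedback loop around (K1*K2*K3), (K4+K5+K6+K7)
So the answer for step 2 is parallel.

Therefore the answer is parallel.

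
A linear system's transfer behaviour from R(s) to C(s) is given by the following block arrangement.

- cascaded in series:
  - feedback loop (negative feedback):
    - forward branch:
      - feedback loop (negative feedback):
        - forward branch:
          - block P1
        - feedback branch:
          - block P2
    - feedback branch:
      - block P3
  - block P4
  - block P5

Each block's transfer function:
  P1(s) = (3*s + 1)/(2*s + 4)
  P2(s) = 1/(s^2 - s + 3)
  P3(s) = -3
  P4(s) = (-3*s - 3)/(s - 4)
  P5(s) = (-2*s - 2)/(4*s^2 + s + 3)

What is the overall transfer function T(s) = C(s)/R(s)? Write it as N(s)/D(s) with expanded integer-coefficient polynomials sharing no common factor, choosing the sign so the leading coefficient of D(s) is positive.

Step 1: apply the feedback formula to P1, P2 = (3*s^3 - 2*s^2 + 8*s + 3)/(2*s^3 + 2*s^2 + 5*s + 13)
Step 2: apply the feedback formula to [P1/(1+P1*P2)], P3 = (-3*s^3 + 2*s^2 - 8*s - 3)/(7*s^3 - 8*s^2 + 19*s - 4)
Step 3: series reduction of [[P1/(1+P1*P2)]/(1+[P1/(1+P1*P2)]*P3)], P4, P5: this yields T(s), and no further normalization is needed

Therefore the answer is (-18*s^5 - 24*s^4 - 42*s^3 - 102*s^2 - 84*s - 18)/(28*s^6 - 137*s^5 + 189*s^4 - 377*s^3 + 137*s^2 - 224*s + 48).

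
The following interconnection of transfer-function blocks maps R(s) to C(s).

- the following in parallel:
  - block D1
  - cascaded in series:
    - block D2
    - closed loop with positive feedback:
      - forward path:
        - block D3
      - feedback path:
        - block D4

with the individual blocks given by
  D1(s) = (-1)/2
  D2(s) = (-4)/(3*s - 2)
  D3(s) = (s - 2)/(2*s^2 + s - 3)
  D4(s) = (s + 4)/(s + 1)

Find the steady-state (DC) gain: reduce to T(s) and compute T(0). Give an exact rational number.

1. apply the feedback formula to D3, D4; result (s^2 - s - 2)/(2*s^3 + 2*s^2 - 4*s + 5)
2. series reduction of D2, [D3/(1-D3*D4)]; result (-4*s^2 + 4*s + 8)/(6*s^4 + 2*s^3 - 16*s^2 + 23*s - 10)
3. sum the parallel branches D1, (D2*[D3/(1-D3*D4)]); result (-6*s^4 - 2*s^3 + 8*s^2 - 15*s + 26)/(12*s^4 + 4*s^3 - 32*s^2 + 46*s - 20)
That last expression is T(s); at s = 0 only the constant terms survive, so T(0) = 26/(-20) = -13/10.

Therefore the answer is -13/10.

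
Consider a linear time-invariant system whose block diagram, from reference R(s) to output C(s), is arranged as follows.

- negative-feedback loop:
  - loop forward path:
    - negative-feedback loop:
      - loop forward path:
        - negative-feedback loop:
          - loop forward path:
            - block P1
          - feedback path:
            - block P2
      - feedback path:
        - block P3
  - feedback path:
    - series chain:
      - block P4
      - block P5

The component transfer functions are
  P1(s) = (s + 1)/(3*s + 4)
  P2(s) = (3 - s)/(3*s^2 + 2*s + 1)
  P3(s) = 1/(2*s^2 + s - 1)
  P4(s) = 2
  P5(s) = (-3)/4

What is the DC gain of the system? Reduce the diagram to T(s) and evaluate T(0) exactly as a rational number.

Step 1 - reduce the feedback loop with forward P1 and return P2 = (3*s^3 + 5*s^2 + 3*s + 1)/(9*s^3 + 17*s^2 + 13*s + 7)
Step 2 - feedback reduction of [P1/(1+P1*P2)], P3 = (6*s^4 + 7*s^3 + s^2 - s - 1)/(18*s^4 + 25*s^3 + 12*s^2 + 3*s - 6)
Step 3 - reduce the series chain P4, P5 = (-3)/2
Step 4 - reduce the feedback loop with forward [[P1/(1+P1*P2)]/(1+[P1/(1+P1*P2)]*P3)] and return (P4*P5) = (12*s^4 + 14*s^3 + 2*s^2 - 2*s - 2)/(18*s^4 + 29*s^3 + 21*s^2 + 9*s - 9)
Step 4 gives the overall T(s). Then T(0) = -2/(-9) = 2/9.

Hence the answer: 2/9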